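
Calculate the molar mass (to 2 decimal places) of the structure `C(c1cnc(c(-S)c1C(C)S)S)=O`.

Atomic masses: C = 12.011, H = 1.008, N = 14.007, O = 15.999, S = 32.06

Molecular formula: C8H9NOS3.
M = 8×12.011 + 9×1.008 + 1×14.007 + 1×15.999 + 3×32.06 = 231.35 g/mol.

231.35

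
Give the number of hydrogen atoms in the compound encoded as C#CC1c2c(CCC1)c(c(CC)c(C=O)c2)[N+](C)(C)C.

24

Hydrogens are implicit in SMILES; fill each atom to its normal valence:
  5 × C (aromatic): no H
  4 × C: 3 H each → 12
  4 × C: 2 H each → 8
  3 × C: 1 H each → 3
  1 × C (aromatic): 1 H
  1 × C: no H
  1 × N (charge +1): no H
  1 × O: no H
  Total hydrogens = 24.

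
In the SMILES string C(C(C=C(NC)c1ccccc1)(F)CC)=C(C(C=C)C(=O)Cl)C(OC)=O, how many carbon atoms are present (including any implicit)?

The symbol for carbon appears 20 times in the SMILES. Lowercase c denotes aromatic carbon and counts toward C.

20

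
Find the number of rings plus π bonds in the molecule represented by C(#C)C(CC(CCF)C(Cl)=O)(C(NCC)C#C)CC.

Molecular formula from the SMILES: C15H21ClFNO.
DoU = (2C + 2 + N − H − X)/2 = (2·15 + 2 + 1 − 21 − 2)/2 = 10/2 = 5.
(Structurally: 0 ring(s) + 5 π bond(s) = 5.)

5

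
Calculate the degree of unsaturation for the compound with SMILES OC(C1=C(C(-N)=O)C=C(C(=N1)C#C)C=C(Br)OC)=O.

9

Molecular formula from the SMILES: C12H9BrN2O4.
DoU = (2C + 2 + N − H − X)/2 = (2·12 + 2 + 2 − 9 − 1)/2 = 18/2 = 9.
(Structurally: 1 ring(s) + 8 π bond(s) = 9.)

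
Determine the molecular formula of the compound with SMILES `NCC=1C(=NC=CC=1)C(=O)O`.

C7H8N2O2

Heavy atoms from the SMILES: 7 C, 2 N, 2 O.
Implicit hydrogens by atom environment:
  3 × C (aromatic): 1 H each → 3
  2 × C (aromatic): no H
  1 × C: 2 H
  1 × C: no H
  1 × N: 2 H
  1 × N (aromatic): no H
  1 × O: 1 H
  1 × O: no H
  Total hydrogens = 8.
Molecular formula: C7H8N2O2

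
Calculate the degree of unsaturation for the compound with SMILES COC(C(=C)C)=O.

2

Molecular formula from the SMILES: C5H8O2.
DoU = (2C + 2 + N − H − X)/2 = (2·5 + 2 + 0 − 8 − 0)/2 = 4/2 = 2.
(Structurally: 0 ring(s) + 2 π bond(s) = 2.)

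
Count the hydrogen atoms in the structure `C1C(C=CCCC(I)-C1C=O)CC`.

Hydrogens are implicit in SMILES; fill each atom to its normal valence:
  6 × C: 1 H each → 6
  4 × C: 2 H each → 8
  1 × C: 3 H
  1 × I: no H
  1 × O: no H
  Total hydrogens = 17.

17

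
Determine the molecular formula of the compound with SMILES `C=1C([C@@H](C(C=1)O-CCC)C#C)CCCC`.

Heavy atoms from the SMILES: 14 C, 1 O.
Implicit hydrogens by atom environment:
  6 × C: 1 H each → 6
  5 × C: 2 H each → 10
  2 × C: 3 H each → 6
  1 × C: no H
  1 × O: no H
  Total hydrogens = 22.
Molecular formula: C14H22O

C14H22O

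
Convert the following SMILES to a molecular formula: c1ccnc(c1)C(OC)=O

Heavy atoms from the SMILES: 7 C, 1 N, 2 O.
Implicit hydrogens by atom environment:
  4 × C (aromatic): 1 H each → 4
  2 × O: no H
  1 × C: 3 H
  1 × C (aromatic): no H
  1 × C: no H
  1 × N (aromatic): no H
  Total hydrogens = 7.
Molecular formula: C7H7NO2

C7H7NO2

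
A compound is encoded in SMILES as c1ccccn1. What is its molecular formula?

Heavy atoms from the SMILES: 5 C, 1 N.
Implicit hydrogens by atom environment:
  5 × C (aromatic): 1 H each → 5
  1 × N (aromatic): no H
  Total hydrogens = 5.
Molecular formula: C5H5N

C5H5N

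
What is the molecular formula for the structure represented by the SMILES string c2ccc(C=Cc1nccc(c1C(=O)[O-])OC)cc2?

Heavy atoms from the SMILES: 15 C, 1 N, 3 O.
Implicit hydrogens by atom environment:
  7 × C (aromatic): 1 H each → 7
  4 × C (aromatic): no H
  2 × C: 1 H each → 2
  2 × O: no H
  1 × C: 3 H
  1 × C: no H
  1 × N (aromatic): no H
  1 × O (charge -1): no H
  Total hydrogens = 12.
Net charge -1.
Molecular formula: C15H12NO3-

C15H12NO3-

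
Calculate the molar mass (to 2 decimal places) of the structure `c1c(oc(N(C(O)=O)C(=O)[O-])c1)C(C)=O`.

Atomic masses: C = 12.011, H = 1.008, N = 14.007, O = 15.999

212.14

Molecular formula: C8H6NO6-.
M = 8×12.011 + 6×1.008 + 1×14.007 + 6×15.999 = 212.14 g/mol.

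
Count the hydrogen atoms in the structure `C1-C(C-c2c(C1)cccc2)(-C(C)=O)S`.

14

Hydrogens are implicit in SMILES; fill each atom to its normal valence:
  4 × C (aromatic): 1 H each → 4
  3 × C: 2 H each → 6
  2 × C (aromatic): no H
  2 × C: no H
  1 × C: 3 H
  1 × O: no H
  1 × S: 1 H
  Total hydrogens = 14.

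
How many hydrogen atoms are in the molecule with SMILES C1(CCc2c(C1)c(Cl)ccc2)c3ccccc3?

Hydrogens are implicit in SMILES; fill each atom to its normal valence:
  8 × C (aromatic): 1 H each → 8
  4 × C (aromatic): no H
  3 × C: 2 H each → 6
  1 × C: 1 H
  1 × Cl: no H
  Total hydrogens = 15.

15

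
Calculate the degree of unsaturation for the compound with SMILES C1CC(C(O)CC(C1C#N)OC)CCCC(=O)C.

4

Molecular formula from the SMILES: C14H23NO3.
DoU = (2C + 2 + N − H − X)/2 = (2·14 + 2 + 1 − 23 − 0)/2 = 8/2 = 4.
(Structurally: 1 ring(s) + 3 π bond(s) = 4.)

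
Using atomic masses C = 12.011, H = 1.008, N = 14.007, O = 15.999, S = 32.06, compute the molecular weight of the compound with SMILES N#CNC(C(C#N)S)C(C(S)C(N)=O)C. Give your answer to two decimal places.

Molecular formula: C8H12N4OS2.
M = 8×12.011 + 12×1.008 + 4×14.007 + 1×15.999 + 2×32.06 = 244.33 g/mol.

244.33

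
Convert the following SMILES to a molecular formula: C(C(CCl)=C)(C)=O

C5H7ClO

Heavy atoms from the SMILES: 5 C, 1 Cl, 1 O.
Implicit hydrogens by atom environment:
  2 × C: 2 H each → 4
  2 × C: no H
  1 × C: 3 H
  1 × Cl: no H
  1 × O: no H
  Total hydrogens = 7.
Molecular formula: C5H7ClO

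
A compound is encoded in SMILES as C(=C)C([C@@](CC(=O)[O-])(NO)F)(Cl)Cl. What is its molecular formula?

Heavy atoms from the SMILES: 6 C, 2 Cl, 1 F, 1 N, 3 O.
Implicit hydrogens by atom environment:
  3 × C: no H
  2 × C: 2 H each → 4
  2 × Cl: no H
  1 × C: 1 H
  1 × F: no H
  1 × N: 1 H
  1 × O: 1 H
  1 × O: no H
  1 × O (charge -1): no H
  Total hydrogens = 7.
Net charge -1.
Molecular formula: C6H7Cl2FNO3-

C6H7Cl2FNO3-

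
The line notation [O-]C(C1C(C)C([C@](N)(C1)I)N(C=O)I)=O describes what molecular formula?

Heavy atoms from the SMILES: 8 C, 2 I, 2 N, 3 O.
Implicit hydrogens by atom environment:
  4 × C: 1 H each → 4
  2 × C: no H
  2 × I: no H
  2 × O: no H
  1 × C: 3 H
  1 × C: 2 H
  1 × N: 2 H
  1 × N: no H
  1 × O (charge -1): no H
  Total hydrogens = 11.
Net charge -1.
Molecular formula: C8H11I2N2O3-

C8H11I2N2O3-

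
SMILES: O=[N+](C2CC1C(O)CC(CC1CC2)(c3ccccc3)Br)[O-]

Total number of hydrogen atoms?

20

Hydrogens are implicit in SMILES; fill each atom to its normal valence:
  5 × C: 2 H each → 10
  5 × C (aromatic): 1 H each → 5
  4 × C: 1 H each → 4
  1 × Br: no H
  1 × C: no H
  1 × C (aromatic): no H
  1 × N (charge +1): no H
  1 × O: 1 H
  1 × O: no H
  1 × O (charge -1): no H
  Total hydrogens = 20.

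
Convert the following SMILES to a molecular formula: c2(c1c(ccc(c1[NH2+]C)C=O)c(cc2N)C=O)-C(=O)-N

C14H14N3O3+

Heavy atoms from the SMILES: 14 C, 3 N, 3 O.
Implicit hydrogens by atom environment:
  7 × C (aromatic): no H
  3 × C (aromatic): 1 H each → 3
  3 × O: no H
  2 × C: 1 H each → 2
  2 × N: 2 H each → 4
  1 × C: 3 H
  1 × C: no H
  1 × N (charge +1): 2 H
  Total hydrogens = 14.
Net charge +1.
Molecular formula: C14H14N3O3+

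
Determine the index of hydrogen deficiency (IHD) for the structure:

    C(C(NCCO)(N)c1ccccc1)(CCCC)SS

4

Molecular formula from the SMILES: C14H24N2OS2.
DoU = (2C + 2 + N − H − X)/2 = (2·14 + 2 + 2 − 24 − 0)/2 = 8/2 = 4.
(Structurally: 1 ring(s) + 3 π bond(s) = 4.)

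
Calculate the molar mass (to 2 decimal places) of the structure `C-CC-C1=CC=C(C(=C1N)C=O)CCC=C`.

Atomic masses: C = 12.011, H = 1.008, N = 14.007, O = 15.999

217.31

Molecular formula: C14H19NO.
M = 14×12.011 + 19×1.008 + 1×14.007 + 1×15.999 = 217.31 g/mol.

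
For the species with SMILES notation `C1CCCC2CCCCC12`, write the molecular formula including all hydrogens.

C10H18

Heavy atoms from the SMILES: 10 C.
Implicit hydrogens by atom environment:
  8 × C: 2 H each → 16
  2 × C: 1 H each → 2
  Total hydrogens = 18.
Molecular formula: C10H18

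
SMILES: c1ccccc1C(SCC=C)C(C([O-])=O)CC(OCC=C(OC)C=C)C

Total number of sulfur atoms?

The symbol for sulfur appears 1 time in the SMILES.

1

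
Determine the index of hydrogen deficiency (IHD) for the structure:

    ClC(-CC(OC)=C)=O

Molecular formula from the SMILES: C5H7ClO2.
DoU = (2C + 2 + N − H − X)/2 = (2·5 + 2 + 0 − 7 − 1)/2 = 4/2 = 2.
(Structurally: 0 ring(s) + 2 π bond(s) = 2.)

2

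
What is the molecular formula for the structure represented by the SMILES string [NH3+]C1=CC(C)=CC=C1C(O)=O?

C8H10NO2+

Heavy atoms from the SMILES: 8 C, 1 N, 2 O.
Implicit hydrogens by atom environment:
  3 × C (aromatic): 1 H each → 3
  3 × C (aromatic): no H
  1 × C: 3 H
  1 × C: no H
  1 × N (charge +1): 3 H
  1 × O: 1 H
  1 × O: no H
  Total hydrogens = 10.
Net charge +1.
Molecular formula: C8H10NO2+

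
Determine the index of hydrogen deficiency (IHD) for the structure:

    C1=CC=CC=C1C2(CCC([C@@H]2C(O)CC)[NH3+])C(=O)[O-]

Molecular formula from the SMILES: C15H21NO3.
DoU = (2C + 2 + N − H − X)/2 = (2·15 + 2 + 1 − 21 − 0)/2 = 12/2 = 6.
(Structurally: 2 ring(s) + 4 π bond(s) = 6.)

6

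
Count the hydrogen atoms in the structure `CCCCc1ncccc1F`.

12

Hydrogens are implicit in SMILES; fill each atom to its normal valence:
  3 × C: 2 H each → 6
  3 × C (aromatic): 1 H each → 3
  2 × C (aromatic): no H
  1 × C: 3 H
  1 × F: no H
  1 × N (aromatic): no H
  Total hydrogens = 12.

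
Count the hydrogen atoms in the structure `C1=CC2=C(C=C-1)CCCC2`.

Hydrogens are implicit in SMILES; fill each atom to its normal valence:
  4 × C: 2 H each → 8
  4 × C (aromatic): 1 H each → 4
  2 × C (aromatic): no H
  Total hydrogens = 12.

12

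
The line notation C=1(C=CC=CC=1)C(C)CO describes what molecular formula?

C9H12O

Heavy atoms from the SMILES: 9 C, 1 O.
Implicit hydrogens by atom environment:
  5 × C (aromatic): 1 H each → 5
  1 × C: 3 H
  1 × C: 2 H
  1 × C: 1 H
  1 × C (aromatic): no H
  1 × O: 1 H
  Total hydrogens = 12.
Molecular formula: C9H12O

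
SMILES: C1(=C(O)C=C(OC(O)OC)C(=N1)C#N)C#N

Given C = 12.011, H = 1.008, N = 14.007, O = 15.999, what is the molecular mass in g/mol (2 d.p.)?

Molecular formula: C9H7N3O4.
M = 9×12.011 + 7×1.008 + 3×14.007 + 4×15.999 = 221.17 g/mol.

221.17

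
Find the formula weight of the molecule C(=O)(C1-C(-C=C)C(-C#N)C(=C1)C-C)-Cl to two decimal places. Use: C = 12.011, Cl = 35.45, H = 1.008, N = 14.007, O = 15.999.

Molecular formula: C11H12ClNO.
M = 11×12.011 + 1×35.45 + 12×1.008 + 1×14.007 + 1×15.999 = 209.67 g/mol.

209.67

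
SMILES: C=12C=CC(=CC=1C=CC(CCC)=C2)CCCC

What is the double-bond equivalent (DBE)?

7

Molecular formula from the SMILES: C17H22.
DoU = (2C + 2 + N − H − X)/2 = (2·17 + 2 + 0 − 22 − 0)/2 = 14/2 = 7.
(Structurally: 2 ring(s) + 5 π bond(s) = 7.)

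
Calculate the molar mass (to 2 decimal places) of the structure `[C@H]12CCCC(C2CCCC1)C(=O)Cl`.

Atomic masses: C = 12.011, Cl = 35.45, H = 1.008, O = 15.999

200.71

Molecular formula: C11H17ClO.
M = 11×12.011 + 1×35.45 + 17×1.008 + 1×15.999 = 200.71 g/mol.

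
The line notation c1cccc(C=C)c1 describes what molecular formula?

C8H8

Heavy atoms from the SMILES: 8 C.
Implicit hydrogens by atom environment:
  5 × C (aromatic): 1 H each → 5
  1 × C: 2 H
  1 × C: 1 H
  1 × C (aromatic): no H
  Total hydrogens = 8.
Molecular formula: C8H8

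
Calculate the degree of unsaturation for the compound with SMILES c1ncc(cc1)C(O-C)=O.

Molecular formula from the SMILES: C7H7NO2.
DoU = (2C + 2 + N − H − X)/2 = (2·7 + 2 + 1 − 7 − 0)/2 = 10/2 = 5.
(Structurally: 1 ring(s) + 4 π bond(s) = 5.)

5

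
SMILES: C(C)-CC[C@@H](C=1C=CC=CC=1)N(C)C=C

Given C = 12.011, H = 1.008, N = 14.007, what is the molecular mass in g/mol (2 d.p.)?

203.33

Molecular formula: C14H21N.
M = 14×12.011 + 21×1.008 + 1×14.007 = 203.33 g/mol.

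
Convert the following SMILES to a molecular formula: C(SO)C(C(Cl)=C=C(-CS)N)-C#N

Heavy atoms from the SMILES: 7 C, 1 Cl, 2 N, 1 O, 2 S.
Implicit hydrogens by atom environment:
  4 × C: no H
  2 × C: 2 H each → 4
  1 × C: 1 H
  1 × Cl: no H
  1 × N: 2 H
  1 × N: no H
  1 × O: 1 H
  1 × S: 1 H
  1 × S: no H
  Total hydrogens = 9.
Molecular formula: C7H9ClN2OS2

C7H9ClN2OS2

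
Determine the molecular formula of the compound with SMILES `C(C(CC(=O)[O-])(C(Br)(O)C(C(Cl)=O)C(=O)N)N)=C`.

Heavy atoms from the SMILES: 1 Br, 9 C, 1 Cl, 2 N, 5 O.
Implicit hydrogens by atom environment:
  5 × C: no H
  3 × O: no H
  2 × C: 2 H each → 4
  2 × C: 1 H each → 2
  2 × N: 2 H each → 4
  1 × Br: no H
  1 × Cl: no H
  1 × O: 1 H
  1 × O (charge -1): no H
  Total hydrogens = 11.
Net charge -1.
Molecular formula: C9H11BrClN2O5-

C9H11BrClN2O5-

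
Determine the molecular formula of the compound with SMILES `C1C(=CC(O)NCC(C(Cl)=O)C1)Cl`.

Heavy atoms from the SMILES: 8 C, 2 Cl, 1 N, 2 O.
Implicit hydrogens by atom environment:
  3 × C: 2 H each → 6
  3 × C: 1 H each → 3
  2 × C: no H
  2 × Cl: no H
  1 × N: 1 H
  1 × O: 1 H
  1 × O: no H
  Total hydrogens = 11.
Molecular formula: C8H11Cl2NO2

C8H11Cl2NO2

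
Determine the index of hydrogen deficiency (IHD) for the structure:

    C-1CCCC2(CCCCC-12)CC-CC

Molecular formula from the SMILES: C14H26.
DoU = (2C + 2 + N − H − X)/2 = (2·14 + 2 + 0 − 26 − 0)/2 = 4/2 = 2.
(Structurally: 2 ring(s) + 0 π bond(s) = 2.)

2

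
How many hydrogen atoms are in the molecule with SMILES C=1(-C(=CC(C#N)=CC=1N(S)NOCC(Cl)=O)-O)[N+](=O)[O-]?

Hydrogens are implicit in SMILES; fill each atom to its normal valence:
  4 × C (aromatic): no H
  3 × O: no H
  2 × C (aromatic): 1 H each → 2
  2 × C: no H
  2 × N: no H
  1 × C: 2 H
  1 × Cl: no H
  1 × N: 1 H
  1 × N (charge +1): no H
  1 × O: 1 H
  1 × O (charge -1): no H
  1 × S: 1 H
  Total hydrogens = 7.

7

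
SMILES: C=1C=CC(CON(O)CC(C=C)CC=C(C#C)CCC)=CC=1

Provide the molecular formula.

C19H25NO2

Heavy atoms from the SMILES: 19 C, 1 N, 2 O.
Implicit hydrogens by atom environment:
  6 × C: 2 H each → 12
  5 × C (aromatic): 1 H each → 5
  4 × C: 1 H each → 4
  2 × C: no H
  1 × C: 3 H
  1 × C (aromatic): no H
  1 × N: no H
  1 × O: 1 H
  1 × O: no H
  Total hydrogens = 25.
Molecular formula: C19H25NO2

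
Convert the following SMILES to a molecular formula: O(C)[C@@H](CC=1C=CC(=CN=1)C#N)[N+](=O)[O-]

C9H9N3O3

Heavy atoms from the SMILES: 9 C, 3 N, 3 O.
Implicit hydrogens by atom environment:
  3 × C (aromatic): 1 H each → 3
  2 × C (aromatic): no H
  2 × O: no H
  1 × C: 3 H
  1 × C: 2 H
  1 × C: 1 H
  1 × C: no H
  1 × N (aromatic): no H
  1 × N (charge +1): no H
  1 × N: no H
  1 × O (charge -1): no H
  Total hydrogens = 9.
Molecular formula: C9H9N3O3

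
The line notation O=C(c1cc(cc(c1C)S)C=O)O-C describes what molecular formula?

Heavy atoms from the SMILES: 10 C, 3 O, 1 S.
Implicit hydrogens by atom environment:
  4 × C (aromatic): no H
  3 × O: no H
  2 × C: 3 H each → 6
  2 × C (aromatic): 1 H each → 2
  1 × C: 1 H
  1 × C: no H
  1 × S: 1 H
  Total hydrogens = 10.
Molecular formula: C10H10O3S

C10H10O3S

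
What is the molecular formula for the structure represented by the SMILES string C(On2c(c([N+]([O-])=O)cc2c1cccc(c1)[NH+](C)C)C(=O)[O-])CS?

C15H17N3O5S

Heavy atoms from the SMILES: 15 C, 3 N, 5 O, 1 S.
Implicit hydrogens by atom environment:
  5 × C (aromatic): 1 H each → 5
  5 × C (aromatic): no H
  3 × O: no H
  2 × C: 3 H each → 6
  2 × C: 2 H each → 4
  2 × O (charge -1): no H
  1 × C: no H
  1 × N (charge +1): 1 H
  1 × N (aromatic): no H
  1 × N (charge +1): no H
  1 × S: 1 H
  Total hydrogens = 17.
Molecular formula: C15H17N3O5S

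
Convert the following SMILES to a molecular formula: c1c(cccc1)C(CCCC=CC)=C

Heavy atoms from the SMILES: 14 C.
Implicit hydrogens by atom environment:
  5 × C (aromatic): 1 H each → 5
  4 × C: 2 H each → 8
  2 × C: 1 H each → 2
  1 × C: 3 H
  1 × C: no H
  1 × C (aromatic): no H
  Total hydrogens = 18.
Molecular formula: C14H18

C14H18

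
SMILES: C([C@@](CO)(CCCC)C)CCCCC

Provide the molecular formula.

C13H28O

Heavy atoms from the SMILES: 13 C, 1 O.
Implicit hydrogens by atom environment:
  9 × C: 2 H each → 18
  3 × C: 3 H each → 9
  1 × C: no H
  1 × O: 1 H
  Total hydrogens = 28.
Molecular formula: C13H28O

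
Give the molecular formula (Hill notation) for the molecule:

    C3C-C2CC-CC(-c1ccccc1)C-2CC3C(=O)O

Heavy atoms from the SMILES: 17 C, 2 O.
Implicit hydrogens by atom environment:
  6 × C: 2 H each → 12
  5 × C (aromatic): 1 H each → 5
  4 × C: 1 H each → 4
  1 × C: no H
  1 × C (aromatic): no H
  1 × O: 1 H
  1 × O: no H
  Total hydrogens = 22.
Molecular formula: C17H22O2

C17H22O2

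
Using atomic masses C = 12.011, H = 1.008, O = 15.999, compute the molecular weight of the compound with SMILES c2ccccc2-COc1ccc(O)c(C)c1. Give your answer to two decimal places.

Molecular formula: C14H14O2.
M = 14×12.011 + 14×1.008 + 2×15.999 = 214.26 g/mol.

214.26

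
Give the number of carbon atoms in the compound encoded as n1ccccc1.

The symbol for carbon appears 5 times in the SMILES. Lowercase c denotes aromatic carbon and counts toward C.

5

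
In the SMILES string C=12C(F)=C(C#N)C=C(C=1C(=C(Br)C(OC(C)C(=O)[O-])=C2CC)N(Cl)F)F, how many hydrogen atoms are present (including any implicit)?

Hydrogens are implicit in SMILES; fill each atom to its normal valence:
  9 × C (aromatic): no H
  3 × F: no H
  2 × C: 3 H each → 6
  2 × C: no H
  2 × N: no H
  2 × O: no H
  1 × Br: no H
  1 × C: 2 H
  1 × C (aromatic): 1 H
  1 × C: 1 H
  1 × Cl: no H
  1 × O (charge -1): no H
  Total hydrogens = 10.

10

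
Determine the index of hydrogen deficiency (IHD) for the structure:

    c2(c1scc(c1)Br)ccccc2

Molecular formula from the SMILES: C10H7BrS.
DoU = (2C + 2 + N − H − X)/2 = (2·10 + 2 + 0 − 7 − 1)/2 = 14/2 = 7.
(Structurally: 2 ring(s) + 5 π bond(s) = 7.)

7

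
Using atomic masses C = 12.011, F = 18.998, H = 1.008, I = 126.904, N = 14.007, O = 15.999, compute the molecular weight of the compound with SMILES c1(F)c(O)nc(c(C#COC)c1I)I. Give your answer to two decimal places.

418.93

Molecular formula: C8H4FI2NO2.
M = 8×12.011 + 1×18.998 + 4×1.008 + 2×126.904 + 1×14.007 + 2×15.999 = 418.93 g/mol.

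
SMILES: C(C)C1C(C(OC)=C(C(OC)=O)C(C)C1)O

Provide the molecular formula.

C12H20O4

Heavy atoms from the SMILES: 12 C, 4 O.
Implicit hydrogens by atom environment:
  4 × C: 3 H each → 12
  3 × C: 1 H each → 3
  3 × C: no H
  3 × O: no H
  2 × C: 2 H each → 4
  1 × O: 1 H
  Total hydrogens = 20.
Molecular formula: C12H20O4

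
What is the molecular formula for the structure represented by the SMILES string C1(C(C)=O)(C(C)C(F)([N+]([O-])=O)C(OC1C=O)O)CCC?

C12H18FNO6

Heavy atoms from the SMILES: 12 C, 1 F, 1 N, 6 O.
Implicit hydrogens by atom environment:
  4 × C: 1 H each → 4
  4 × O: no H
  3 × C: 3 H each → 9
  3 × C: no H
  2 × C: 2 H each → 4
  1 × F: no H
  1 × N (charge +1): no H
  1 × O: 1 H
  1 × O (charge -1): no H
  Total hydrogens = 18.
Molecular formula: C12H18FNO6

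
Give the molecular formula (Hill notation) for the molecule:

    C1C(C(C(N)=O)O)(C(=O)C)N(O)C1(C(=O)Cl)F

C8H10ClFN2O5

Heavy atoms from the SMILES: 8 C, 1 Cl, 1 F, 2 N, 5 O.
Implicit hydrogens by atom environment:
  5 × C: no H
  3 × O: no H
  2 × O: 1 H each → 2
  1 × C: 3 H
  1 × C: 2 H
  1 × C: 1 H
  1 × Cl: no H
  1 × F: no H
  1 × N: 2 H
  1 × N: no H
  Total hydrogens = 10.
Molecular formula: C8H10ClFN2O5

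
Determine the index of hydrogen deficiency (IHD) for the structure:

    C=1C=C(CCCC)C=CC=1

Molecular formula from the SMILES: C10H14.
DoU = (2C + 2 + N − H − X)/2 = (2·10 + 2 + 0 − 14 − 0)/2 = 8/2 = 4.
(Structurally: 1 ring(s) + 3 π bond(s) = 4.)

4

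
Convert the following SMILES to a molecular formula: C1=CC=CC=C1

Heavy atoms from the SMILES: 6 C.
Implicit hydrogens by atom environment:
  6 × C (aromatic): 1 H each → 6
  Total hydrogens = 6.
Molecular formula: C6H6

C6H6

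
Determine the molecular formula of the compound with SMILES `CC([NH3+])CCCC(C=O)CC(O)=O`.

C9H18NO3+

Heavy atoms from the SMILES: 9 C, 1 N, 3 O.
Implicit hydrogens by atom environment:
  4 × C: 2 H each → 8
  3 × C: 1 H each → 3
  2 × O: no H
  1 × C: 3 H
  1 × C: no H
  1 × N (charge +1): 3 H
  1 × O: 1 H
  Total hydrogens = 18.
Net charge +1.
Molecular formula: C9H18NO3+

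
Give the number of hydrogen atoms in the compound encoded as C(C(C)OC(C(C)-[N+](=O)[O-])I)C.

Hydrogens are implicit in SMILES; fill each atom to its normal valence:
  3 × C: 3 H each → 9
  3 × C: 1 H each → 3
  2 × O: no H
  1 × C: 2 H
  1 × I: no H
  1 × N (charge +1): no H
  1 × O (charge -1): no H
  Total hydrogens = 14.

14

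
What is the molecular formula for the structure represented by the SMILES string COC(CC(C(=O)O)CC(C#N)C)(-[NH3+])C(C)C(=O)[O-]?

Heavy atoms from the SMILES: 12 C, 2 N, 5 O.
Implicit hydrogens by atom environment:
  4 × C: no H
  3 × C: 3 H each → 9
  3 × C: 1 H each → 3
  3 × O: no H
  2 × C: 2 H each → 4
  1 × N (charge +1): 3 H
  1 × N: no H
  1 × O: 1 H
  1 × O (charge -1): no H
  Total hydrogens = 20.
Molecular formula: C12H20N2O5

C12H20N2O5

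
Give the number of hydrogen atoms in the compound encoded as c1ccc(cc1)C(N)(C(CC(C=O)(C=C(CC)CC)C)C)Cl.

Hydrogens are implicit in SMILES; fill each atom to its normal valence:
  5 × C (aromatic): 1 H each → 5
  4 × C: 3 H each → 12
  3 × C: 2 H each → 6
  3 × C: 1 H each → 3
  3 × C: no H
  1 × C (aromatic): no H
  1 × Cl: no H
  1 × N: 2 H
  1 × O: no H
  Total hydrogens = 28.

28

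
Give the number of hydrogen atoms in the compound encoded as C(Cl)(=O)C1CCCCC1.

11

Hydrogens are implicit in SMILES; fill each atom to its normal valence:
  5 × C: 2 H each → 10
  1 × C: 1 H
  1 × C: no H
  1 × Cl: no H
  1 × O: no H
  Total hydrogens = 11.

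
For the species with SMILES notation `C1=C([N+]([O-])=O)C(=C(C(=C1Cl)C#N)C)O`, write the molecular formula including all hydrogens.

C8H5ClN2O3

Heavy atoms from the SMILES: 8 C, 1 Cl, 2 N, 3 O.
Implicit hydrogens by atom environment:
  5 × C (aromatic): no H
  1 × C: 3 H
  1 × C (aromatic): 1 H
  1 × C: no H
  1 × Cl: no H
  1 × N: no H
  1 × N (charge +1): no H
  1 × O: 1 H
  1 × O: no H
  1 × O (charge -1): no H
  Total hydrogens = 5.
Molecular formula: C8H5ClN2O3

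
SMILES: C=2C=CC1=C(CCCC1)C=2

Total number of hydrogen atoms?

12

Hydrogens are implicit in SMILES; fill each atom to its normal valence:
  4 × C: 2 H each → 8
  4 × C (aromatic): 1 H each → 4
  2 × C (aromatic): no H
  Total hydrogens = 12.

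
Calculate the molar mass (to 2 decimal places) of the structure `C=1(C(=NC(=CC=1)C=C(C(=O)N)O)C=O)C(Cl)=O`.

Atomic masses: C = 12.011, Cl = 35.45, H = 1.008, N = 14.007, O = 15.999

Molecular formula: C10H7ClN2O4.
M = 10×12.011 + 1×35.45 + 7×1.008 + 2×14.007 + 4×15.999 = 254.63 g/mol.

254.63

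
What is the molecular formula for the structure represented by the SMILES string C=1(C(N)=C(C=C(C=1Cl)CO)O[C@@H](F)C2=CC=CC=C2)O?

C14H13ClFNO3

Heavy atoms from the SMILES: 14 C, 1 Cl, 1 F, 1 N, 3 O.
Implicit hydrogens by atom environment:
  6 × C (aromatic): 1 H each → 6
  6 × C (aromatic): no H
  2 × O: 1 H each → 2
  1 × C: 2 H
  1 × C: 1 H
  1 × Cl: no H
  1 × F: no H
  1 × N: 2 H
  1 × O: no H
  Total hydrogens = 13.
Molecular formula: C14H13ClFNO3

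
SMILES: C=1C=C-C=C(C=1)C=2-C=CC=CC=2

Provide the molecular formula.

Heavy atoms from the SMILES: 12 C.
Implicit hydrogens by atom environment:
  10 × C (aromatic): 1 H each → 10
  2 × C (aromatic): no H
  Total hydrogens = 10.
Molecular formula: C12H10

C12H10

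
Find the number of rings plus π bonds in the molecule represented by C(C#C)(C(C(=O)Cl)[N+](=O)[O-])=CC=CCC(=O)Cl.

Molecular formula from the SMILES: C10H7Cl2NO4.
DoU = (2C + 2 + N − H − X)/2 = (2·10 + 2 + 1 − 7 − 2)/2 = 14/2 = 7.
(Structurally: 0 ring(s) + 7 π bond(s) = 7.)

7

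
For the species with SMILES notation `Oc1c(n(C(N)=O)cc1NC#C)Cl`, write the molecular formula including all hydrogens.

C7H6ClN3O2

Heavy atoms from the SMILES: 7 C, 1 Cl, 3 N, 2 O.
Implicit hydrogens by atom environment:
  3 × C (aromatic): no H
  2 × C: no H
  1 × C (aromatic): 1 H
  1 × C: 1 H
  1 × Cl: no H
  1 × N: 2 H
  1 × N: 1 H
  1 × N (aromatic): no H
  1 × O: 1 H
  1 × O: no H
  Total hydrogens = 6.
Molecular formula: C7H6ClN3O2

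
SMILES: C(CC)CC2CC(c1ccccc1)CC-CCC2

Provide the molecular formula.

C18H28

Heavy atoms from the SMILES: 18 C.
Implicit hydrogens by atom environment:
  9 × C: 2 H each → 18
  5 × C (aromatic): 1 H each → 5
  2 × C: 1 H each → 2
  1 × C: 3 H
  1 × C (aromatic): no H
  Total hydrogens = 28.
Molecular formula: C18H28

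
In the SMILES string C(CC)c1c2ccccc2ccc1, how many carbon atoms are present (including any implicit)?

13

The symbol for carbon appears 13 times in the SMILES. Lowercase c denotes aromatic carbon and counts toward C.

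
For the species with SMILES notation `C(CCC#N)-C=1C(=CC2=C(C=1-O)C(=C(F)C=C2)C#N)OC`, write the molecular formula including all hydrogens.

C16H13FN2O2

Heavy atoms from the SMILES: 16 C, 1 F, 2 N, 2 O.
Implicit hydrogens by atom environment:
  7 × C (aromatic): no H
  3 × C: 2 H each → 6
  3 × C (aromatic): 1 H each → 3
  2 × C: no H
  2 × N: no H
  1 × C: 3 H
  1 × F: no H
  1 × O: 1 H
  1 × O: no H
  Total hydrogens = 13.
Molecular formula: C16H13FN2O2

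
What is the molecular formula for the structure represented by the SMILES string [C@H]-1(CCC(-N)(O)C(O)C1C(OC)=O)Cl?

C8H14ClNO4

Heavy atoms from the SMILES: 8 C, 1 Cl, 1 N, 4 O.
Implicit hydrogens by atom environment:
  3 × C: 1 H each → 3
  2 × C: 2 H each → 4
  2 × C: no H
  2 × O: 1 H each → 2
  2 × O: no H
  1 × C: 3 H
  1 × Cl: no H
  1 × N: 2 H
  Total hydrogens = 14.
Molecular formula: C8H14ClNO4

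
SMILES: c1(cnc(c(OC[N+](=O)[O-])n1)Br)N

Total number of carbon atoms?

The symbol for carbon appears 5 times in the SMILES. Lowercase c denotes aromatic carbon and counts toward C.

5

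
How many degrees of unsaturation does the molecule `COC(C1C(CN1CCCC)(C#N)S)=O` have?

4

Molecular formula from the SMILES: C10H16N2O2S.
DoU = (2C + 2 + N − H − X)/2 = (2·10 + 2 + 2 − 16 − 0)/2 = 8/2 = 4.
(Structurally: 1 ring(s) + 3 π bond(s) = 4.)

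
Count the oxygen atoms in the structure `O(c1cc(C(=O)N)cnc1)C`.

The symbol for oxygen appears 2 times in the SMILES.

2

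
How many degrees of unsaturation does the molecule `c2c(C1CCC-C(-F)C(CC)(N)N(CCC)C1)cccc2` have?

Molecular formula from the SMILES: C18H29FN2.
DoU = (2C + 2 + N − H − X)/2 = (2·18 + 2 + 2 − 29 − 1)/2 = 10/2 = 5.
(Structurally: 2 ring(s) + 3 π bond(s) = 5.)

5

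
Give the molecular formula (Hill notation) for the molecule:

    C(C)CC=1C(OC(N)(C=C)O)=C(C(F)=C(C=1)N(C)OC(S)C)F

Heavy atoms from the SMILES: 15 C, 2 F, 2 N, 3 O, 1 S.
Implicit hydrogens by atom environment:
  5 × C (aromatic): no H
  3 × C: 3 H each → 9
  3 × C: 2 H each → 6
  2 × C: 1 H each → 2
  2 × F: no H
  2 × O: no H
  1 × C (aromatic): 1 H
  1 × C: no H
  1 × N: 2 H
  1 × N: no H
  1 × O: 1 H
  1 × S: 1 H
  Total hydrogens = 22.
Molecular formula: C15H22F2N2O3S

C15H22F2N2O3S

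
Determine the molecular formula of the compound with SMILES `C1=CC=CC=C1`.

C6H6

Heavy atoms from the SMILES: 6 C.
Implicit hydrogens by atom environment:
  6 × C (aromatic): 1 H each → 6
  Total hydrogens = 6.
Molecular formula: C6H6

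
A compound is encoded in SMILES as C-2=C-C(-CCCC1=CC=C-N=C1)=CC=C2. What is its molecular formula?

Heavy atoms from the SMILES: 14 C, 1 N.
Implicit hydrogens by atom environment:
  9 × C (aromatic): 1 H each → 9
  3 × C: 2 H each → 6
  2 × C (aromatic): no H
  1 × N (aromatic): no H
  Total hydrogens = 15.
Molecular formula: C14H15N

C14H15N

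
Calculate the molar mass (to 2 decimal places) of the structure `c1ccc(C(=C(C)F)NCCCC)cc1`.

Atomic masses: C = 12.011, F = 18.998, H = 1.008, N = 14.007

207.29

Molecular formula: C13H18FN.
M = 13×12.011 + 1×18.998 + 18×1.008 + 1×14.007 = 207.29 g/mol.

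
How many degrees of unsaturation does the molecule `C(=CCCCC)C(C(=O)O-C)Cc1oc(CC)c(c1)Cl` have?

5

Molecular formula from the SMILES: C16H23ClO3.
DoU = (2C + 2 + N − H − X)/2 = (2·16 + 2 + 0 − 23 − 1)/2 = 10/2 = 5.
(Structurally: 1 ring(s) + 4 π bond(s) = 5.)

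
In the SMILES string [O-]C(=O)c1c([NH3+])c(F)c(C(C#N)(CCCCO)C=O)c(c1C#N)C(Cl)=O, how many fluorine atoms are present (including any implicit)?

1

The symbol for fluorine appears 1 time in the SMILES.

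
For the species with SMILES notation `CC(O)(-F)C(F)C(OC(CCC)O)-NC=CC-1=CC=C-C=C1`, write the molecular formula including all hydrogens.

C16H23F2NO3

Heavy atoms from the SMILES: 16 C, 2 F, 1 N, 3 O.
Implicit hydrogens by atom environment:
  5 × C: 1 H each → 5
  5 × C (aromatic): 1 H each → 5
  2 × C: 3 H each → 6
  2 × C: 2 H each → 4
  2 × F: no H
  2 × O: 1 H each → 2
  1 × C: no H
  1 × C (aromatic): no H
  1 × N: 1 H
  1 × O: no H
  Total hydrogens = 23.
Molecular formula: C16H23F2NO3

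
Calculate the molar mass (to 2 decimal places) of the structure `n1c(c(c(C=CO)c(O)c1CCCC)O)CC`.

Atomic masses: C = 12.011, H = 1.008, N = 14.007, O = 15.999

Molecular formula: C13H19NO3.
M = 13×12.011 + 19×1.008 + 1×14.007 + 3×15.999 = 237.30 g/mol.

237.30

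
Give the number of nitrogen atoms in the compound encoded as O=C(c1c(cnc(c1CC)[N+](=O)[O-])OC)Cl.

2

The symbol for nitrogen appears 2 times in the SMILES.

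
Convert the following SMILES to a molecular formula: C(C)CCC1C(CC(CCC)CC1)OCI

Heavy atoms from the SMILES: 14 C, 1 I, 1 O.
Implicit hydrogens by atom environment:
  9 × C: 2 H each → 18
  3 × C: 1 H each → 3
  2 × C: 3 H each → 6
  1 × I: no H
  1 × O: no H
  Total hydrogens = 27.
Molecular formula: C14H27IO

C14H27IO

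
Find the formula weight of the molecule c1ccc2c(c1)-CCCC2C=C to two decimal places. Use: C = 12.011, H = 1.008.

Molecular formula: C12H14.
M = 12×12.011 + 14×1.008 = 158.24 g/mol.

158.24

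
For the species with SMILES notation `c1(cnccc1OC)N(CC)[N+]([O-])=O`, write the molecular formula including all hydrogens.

C8H11N3O3

Heavy atoms from the SMILES: 8 C, 3 N, 3 O.
Implicit hydrogens by atom environment:
  3 × C (aromatic): 1 H each → 3
  2 × C: 3 H each → 6
  2 × C (aromatic): no H
  2 × O: no H
  1 × C: 2 H
  1 × N (aromatic): no H
  1 × N: no H
  1 × N (charge +1): no H
  1 × O (charge -1): no H
  Total hydrogens = 11.
Molecular formula: C8H11N3O3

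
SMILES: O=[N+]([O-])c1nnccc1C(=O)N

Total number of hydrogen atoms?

4

Hydrogens are implicit in SMILES; fill each atom to its normal valence:
  2 × C (aromatic): 1 H each → 2
  2 × C (aromatic): no H
  2 × N (aromatic): no H
  2 × O: no H
  1 × C: no H
  1 × N: 2 H
  1 × N (charge +1): no H
  1 × O (charge -1): no H
  Total hydrogens = 4.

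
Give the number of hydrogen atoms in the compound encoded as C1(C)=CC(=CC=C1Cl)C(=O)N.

8

Hydrogens are implicit in SMILES; fill each atom to its normal valence:
  3 × C (aromatic): 1 H each → 3
  3 × C (aromatic): no H
  1 × C: 3 H
  1 × C: no H
  1 × Cl: no H
  1 × N: 2 H
  1 × O: no H
  Total hydrogens = 8.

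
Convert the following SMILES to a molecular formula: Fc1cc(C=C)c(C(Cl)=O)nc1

Heavy atoms from the SMILES: 8 C, 1 Cl, 1 F, 1 N, 1 O.
Implicit hydrogens by atom environment:
  3 × C (aromatic): no H
  2 × C (aromatic): 1 H each → 2
  1 × C: 2 H
  1 × C: 1 H
  1 × C: no H
  1 × Cl: no H
  1 × F: no H
  1 × N (aromatic): no H
  1 × O: no H
  Total hydrogens = 5.
Molecular formula: C8H5ClFNO

C8H5ClFNO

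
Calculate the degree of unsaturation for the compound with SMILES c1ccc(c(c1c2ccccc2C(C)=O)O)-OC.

Molecular formula from the SMILES: C15H14O3.
DoU = (2C + 2 + N − H − X)/2 = (2·15 + 2 + 0 − 14 − 0)/2 = 18/2 = 9.
(Structurally: 2 ring(s) + 7 π bond(s) = 9.)

9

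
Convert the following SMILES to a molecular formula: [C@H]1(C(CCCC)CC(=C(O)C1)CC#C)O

Heavy atoms from the SMILES: 13 C, 2 O.
Implicit hydrogens by atom environment:
  6 × C: 2 H each → 12
  3 × C: 1 H each → 3
  3 × C: no H
  2 × O: 1 H each → 2
  1 × C: 3 H
  Total hydrogens = 20.
Molecular formula: C13H20O2

C13H20O2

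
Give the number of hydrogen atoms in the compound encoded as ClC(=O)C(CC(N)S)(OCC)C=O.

Hydrogens are implicit in SMILES; fill each atom to its normal valence:
  3 × O: no H
  2 × C: 2 H each → 4
  2 × C: 1 H each → 2
  2 × C: no H
  1 × C: 3 H
  1 × Cl: no H
  1 × N: 2 H
  1 × S: 1 H
  Total hydrogens = 12.

12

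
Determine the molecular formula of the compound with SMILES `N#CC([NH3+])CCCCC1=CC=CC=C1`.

Heavy atoms from the SMILES: 12 C, 2 N.
Implicit hydrogens by atom environment:
  5 × C (aromatic): 1 H each → 5
  4 × C: 2 H each → 8
  1 × C: 1 H
  1 × C: no H
  1 × C (aromatic): no H
  1 × N (charge +1): 3 H
  1 × N: no H
  Total hydrogens = 17.
Net charge +1.
Molecular formula: C12H17N2+

C12H17N2+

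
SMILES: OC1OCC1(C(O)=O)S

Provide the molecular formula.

C4H6O4S

Heavy atoms from the SMILES: 4 C, 4 O, 1 S.
Implicit hydrogens by atom environment:
  2 × C: no H
  2 × O: 1 H each → 2
  2 × O: no H
  1 × C: 2 H
  1 × C: 1 H
  1 × S: 1 H
  Total hydrogens = 6.
Molecular formula: C4H6O4S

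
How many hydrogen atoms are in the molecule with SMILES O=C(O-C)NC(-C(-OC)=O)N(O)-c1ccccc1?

14

Hydrogens are implicit in SMILES; fill each atom to its normal valence:
  5 × C (aromatic): 1 H each → 5
  4 × O: no H
  2 × C: 3 H each → 6
  2 × C: no H
  1 × C: 1 H
  1 × C (aromatic): no H
  1 × N: 1 H
  1 × N: no H
  1 × O: 1 H
  Total hydrogens = 14.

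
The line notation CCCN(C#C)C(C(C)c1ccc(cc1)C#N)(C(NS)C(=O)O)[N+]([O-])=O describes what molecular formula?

Heavy atoms from the SMILES: 17 C, 4 N, 4 O, 1 S.
Implicit hydrogens by atom environment:
  4 × C (aromatic): 1 H each → 4
  4 × C: no H
  3 × C: 1 H each → 3
  2 × C: 3 H each → 6
  2 × C: 2 H each → 4
  2 × C (aromatic): no H
  2 × N: no H
  2 × O: no H
  1 × N: 1 H
  1 × N (charge +1): no H
  1 × O: 1 H
  1 × O (charge -1): no H
  1 × S: 1 H
  Total hydrogens = 20.
Molecular formula: C17H20N4O4S

C17H20N4O4S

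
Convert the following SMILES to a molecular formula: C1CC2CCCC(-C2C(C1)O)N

C10H19NO

Heavy atoms from the SMILES: 10 C, 1 N, 1 O.
Implicit hydrogens by atom environment:
  6 × C: 2 H each → 12
  4 × C: 1 H each → 4
  1 × N: 2 H
  1 × O: 1 H
  Total hydrogens = 19.
Molecular formula: C10H19NO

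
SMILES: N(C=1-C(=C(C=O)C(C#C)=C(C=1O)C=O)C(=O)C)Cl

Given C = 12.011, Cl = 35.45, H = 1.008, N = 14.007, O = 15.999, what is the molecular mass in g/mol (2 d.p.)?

265.65

Molecular formula: C12H8ClNO4.
M = 12×12.011 + 1×35.45 + 8×1.008 + 1×14.007 + 4×15.999 = 265.65 g/mol.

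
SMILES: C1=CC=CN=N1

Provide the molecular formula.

C4H4N2

Heavy atoms from the SMILES: 4 C, 2 N.
Implicit hydrogens by atom environment:
  4 × C (aromatic): 1 H each → 4
  2 × N (aromatic): no H
  Total hydrogens = 4.
Molecular formula: C4H4N2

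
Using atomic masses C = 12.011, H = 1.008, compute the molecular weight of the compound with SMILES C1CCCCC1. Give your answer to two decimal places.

84.16

Molecular formula: C6H12.
M = 6×12.011 + 12×1.008 = 84.16 g/mol.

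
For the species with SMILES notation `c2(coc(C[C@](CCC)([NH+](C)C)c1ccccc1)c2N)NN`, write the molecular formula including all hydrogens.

Heavy atoms from the SMILES: 17 C, 4 N, 1 O.
Implicit hydrogens by atom environment:
  6 × C (aromatic): 1 H each → 6
  4 × C (aromatic): no H
  3 × C: 3 H each → 9
  3 × C: 2 H each → 6
  2 × N: 2 H each → 4
  1 × C: no H
  1 × N (charge +1): 1 H
  1 × N: 1 H
  1 × O (aromatic): no H
  Total hydrogens = 27.
Net charge +1.
Molecular formula: C17H27N4O+

C17H27N4O+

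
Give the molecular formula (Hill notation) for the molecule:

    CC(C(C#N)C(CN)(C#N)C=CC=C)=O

C11H13N3O

Heavy atoms from the SMILES: 11 C, 3 N, 1 O.
Implicit hydrogens by atom environment:
  4 × C: 1 H each → 4
  4 × C: no H
  2 × C: 2 H each → 4
  2 × N: no H
  1 × C: 3 H
  1 × N: 2 H
  1 × O: no H
  Total hydrogens = 13.
Molecular formula: C11H13N3O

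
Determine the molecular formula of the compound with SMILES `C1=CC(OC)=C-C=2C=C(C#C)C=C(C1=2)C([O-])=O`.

Heavy atoms from the SMILES: 14 C, 3 O.
Implicit hydrogens by atom environment:
  5 × C (aromatic): 1 H each → 5
  5 × C (aromatic): no H
  2 × C: no H
  2 × O: no H
  1 × C: 3 H
  1 × C: 1 H
  1 × O (charge -1): no H
  Total hydrogens = 9.
Net charge -1.
Molecular formula: C14H9O3-

C14H9O3-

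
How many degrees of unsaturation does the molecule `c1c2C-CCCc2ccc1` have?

5

Molecular formula from the SMILES: C10H12.
DoU = (2C + 2 + N − H − X)/2 = (2·10 + 2 + 0 − 12 − 0)/2 = 10/2 = 5.
(Structurally: 2 ring(s) + 3 π bond(s) = 5.)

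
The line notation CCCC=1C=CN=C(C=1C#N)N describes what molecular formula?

Heavy atoms from the SMILES: 9 C, 3 N.
Implicit hydrogens by atom environment:
  3 × C (aromatic): no H
  2 × C: 2 H each → 4
  2 × C (aromatic): 1 H each → 2
  1 × C: 3 H
  1 × C: no H
  1 × N: 2 H
  1 × N (aromatic): no H
  1 × N: no H
  Total hydrogens = 11.
Molecular formula: C9H11N3

C9H11N3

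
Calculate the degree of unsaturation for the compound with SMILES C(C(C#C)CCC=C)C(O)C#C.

5

Molecular formula from the SMILES: C11H14O.
DoU = (2C + 2 + N − H − X)/2 = (2·11 + 2 + 0 − 14 − 0)/2 = 10/2 = 5.
(Structurally: 0 ring(s) + 5 π bond(s) = 5.)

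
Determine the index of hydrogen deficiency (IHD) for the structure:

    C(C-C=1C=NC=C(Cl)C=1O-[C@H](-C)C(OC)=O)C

5

Molecular formula from the SMILES: C12H16ClNO3.
DoU = (2C + 2 + N − H − X)/2 = (2·12 + 2 + 1 − 16 − 1)/2 = 10/2 = 5.
(Structurally: 1 ring(s) + 4 π bond(s) = 5.)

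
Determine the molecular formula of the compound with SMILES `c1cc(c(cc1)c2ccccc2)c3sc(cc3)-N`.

C16H13NS

Heavy atoms from the SMILES: 16 C, 1 N, 1 S.
Implicit hydrogens by atom environment:
  11 × C (aromatic): 1 H each → 11
  5 × C (aromatic): no H
  1 × N: 2 H
  1 × S (aromatic): no H
  Total hydrogens = 13.
Molecular formula: C16H13NS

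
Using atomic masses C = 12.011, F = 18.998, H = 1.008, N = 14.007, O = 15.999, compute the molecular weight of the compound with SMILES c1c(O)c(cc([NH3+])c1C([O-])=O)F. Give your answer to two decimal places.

171.13

Molecular formula: C7H6FNO3.
M = 7×12.011 + 1×18.998 + 6×1.008 + 1×14.007 + 3×15.999 = 171.13 g/mol.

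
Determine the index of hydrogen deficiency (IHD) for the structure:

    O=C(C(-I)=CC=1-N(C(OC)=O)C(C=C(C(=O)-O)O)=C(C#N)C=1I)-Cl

Molecular formula from the SMILES: C13H7ClI2N2O6.
DoU = (2C + 2 + N − H − X)/2 = (2·13 + 2 + 2 − 7 − 3)/2 = 20/2 = 10.
(Structurally: 1 ring(s) + 9 π bond(s) = 10.)

10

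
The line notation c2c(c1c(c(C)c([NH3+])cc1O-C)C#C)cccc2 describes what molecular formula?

C16H16NO+

Heavy atoms from the SMILES: 16 C, 1 N, 1 O.
Implicit hydrogens by atom environment:
  6 × C (aromatic): 1 H each → 6
  6 × C (aromatic): no H
  2 × C: 3 H each → 6
  1 × C: 1 H
  1 × C: no H
  1 × N (charge +1): 3 H
  1 × O: no H
  Total hydrogens = 16.
Net charge +1.
Molecular formula: C16H16NO+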